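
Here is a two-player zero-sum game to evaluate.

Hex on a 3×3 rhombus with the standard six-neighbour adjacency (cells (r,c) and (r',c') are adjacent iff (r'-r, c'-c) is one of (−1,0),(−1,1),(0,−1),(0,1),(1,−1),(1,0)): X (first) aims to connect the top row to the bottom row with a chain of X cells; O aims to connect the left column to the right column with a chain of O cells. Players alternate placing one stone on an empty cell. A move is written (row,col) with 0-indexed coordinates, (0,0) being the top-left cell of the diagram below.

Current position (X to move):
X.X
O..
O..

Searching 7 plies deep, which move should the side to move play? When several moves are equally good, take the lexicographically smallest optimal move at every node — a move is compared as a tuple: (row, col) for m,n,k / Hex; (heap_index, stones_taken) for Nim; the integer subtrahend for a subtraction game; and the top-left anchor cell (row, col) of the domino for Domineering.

[X.X/O../O..] X move#1: (0,1):-1/XXX/O../O.., (1,1):-1/X.X/OX./O.., (1,2):+1/X.X/O.X/O..*, (2,1):+1/X.X/O../OX., (2,2):-1/X.X/O../O.X
[X.X/O.X/O..] O move#2: (0,1):-1/XOX/O.X/O..*, (1,1):-1/X.X/OOX/O.., (2,1):-1/X.X/O.X/OO., (2,2):-1/X.X/O.X/O.O
[XOX/O.X/O..] X move#3: (1,1):+1/XOX/OXX/O..*, (2,1):+1/XOX/O.X/OX., (2,2):+1/XOX/O.X/O.X
[XOX/OXX/O..] O move#4: (2,1):-1/XOX/OXX/OO.*, (2,2):-1/XOX/OXX/O.O
[XOX/OXX/OO.] X move#5: (2,2):+1/XOX/OXX/OOX*
[XOX/OXX/OOX] end (terminal -1, O#6); searched X.X/O../O.. to 7

X's best at [X.X/O../O..]: (1,2)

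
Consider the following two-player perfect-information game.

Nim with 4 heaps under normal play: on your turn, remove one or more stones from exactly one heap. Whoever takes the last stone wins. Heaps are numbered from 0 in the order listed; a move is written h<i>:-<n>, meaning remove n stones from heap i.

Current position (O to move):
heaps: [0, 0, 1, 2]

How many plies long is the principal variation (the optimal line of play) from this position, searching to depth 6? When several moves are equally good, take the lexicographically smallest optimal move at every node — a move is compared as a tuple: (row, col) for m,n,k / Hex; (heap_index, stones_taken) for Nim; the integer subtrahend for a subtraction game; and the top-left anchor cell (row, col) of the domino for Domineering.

PV length from [(0,0,1,2)]: 3 plies

[(0,0,1,2)] O move#1: h2:-1:-1/(0,0,0,2), h3:-1:+1/(0,0,1,1)*, h3:-2:-1/(0,0,1,0)
[(0,0,1,1)] X move#2: h2:-1:-1/(0,0,0,1)*, h3:-1:-1/(0,0,1,0)
[(0,0,0,1)] O move#3: h3:-1:+1/(0,0,0,0)*
[(0,0,0,0)] end (terminal -1, X#4); searched (0,0,1,2) to 6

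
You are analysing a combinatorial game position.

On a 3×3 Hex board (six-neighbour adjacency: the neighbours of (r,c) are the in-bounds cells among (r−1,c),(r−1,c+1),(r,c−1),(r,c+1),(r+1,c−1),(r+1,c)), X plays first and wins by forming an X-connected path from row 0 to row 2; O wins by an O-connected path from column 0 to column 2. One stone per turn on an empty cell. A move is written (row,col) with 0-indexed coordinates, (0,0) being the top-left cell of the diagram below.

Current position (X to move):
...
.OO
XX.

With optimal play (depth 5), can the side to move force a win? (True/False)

X winning at [.../.OO/XX.]: True

ply 1, X at .../.OO/XX. | (0,0)=-1→X../.OO/XX.; (0,1)=-1→.X./.OO/XX.; (0,2)=-1→..X/.OO/XX.; (1,0)=+1→.../XOO/XX.*; (2,2)=-1→.../.OO/XXX
ply 2, O at .../XOO/XX. | (0,0)=-1→O../XOO/XX.*; (0,1)=-1→.O./XOO/XX.; (0,2)=-1→..O/XOO/XX.; (2,2)=-1→.../XOO/XXO
ply 3, X at O../XOO/XX. | (0,1)=+1→OX./XOO/XX.*; (0,2)=-1→O.X/XOO/XX.; (2,2)=-1→O../XOO/XXX
ply 4: OX./XOO/XX. is terminal -1 (O); from .../.OO/XX. depth 5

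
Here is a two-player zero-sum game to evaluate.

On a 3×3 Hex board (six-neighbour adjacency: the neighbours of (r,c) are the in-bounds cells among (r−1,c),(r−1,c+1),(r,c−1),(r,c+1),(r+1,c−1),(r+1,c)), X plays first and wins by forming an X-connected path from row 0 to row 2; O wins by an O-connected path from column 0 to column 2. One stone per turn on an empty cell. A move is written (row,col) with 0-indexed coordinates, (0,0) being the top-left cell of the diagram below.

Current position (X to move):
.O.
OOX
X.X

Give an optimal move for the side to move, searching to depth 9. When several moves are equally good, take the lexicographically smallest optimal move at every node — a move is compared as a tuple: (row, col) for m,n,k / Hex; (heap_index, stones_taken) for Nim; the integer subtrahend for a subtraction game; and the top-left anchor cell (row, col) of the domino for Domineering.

X's best at [.O./OOX/X.X]: (0,2)

[.O./OOX/X.X] X move#1: (0,0):-1/XO./OOX/X.X, (0,2):+1/.OX/OOX/X.X*, (2,1):-1/.O./OOX/XXX
[.OX/OOX/X.X] end (terminal -1, O#2); searched .O./OOX/X.X to 9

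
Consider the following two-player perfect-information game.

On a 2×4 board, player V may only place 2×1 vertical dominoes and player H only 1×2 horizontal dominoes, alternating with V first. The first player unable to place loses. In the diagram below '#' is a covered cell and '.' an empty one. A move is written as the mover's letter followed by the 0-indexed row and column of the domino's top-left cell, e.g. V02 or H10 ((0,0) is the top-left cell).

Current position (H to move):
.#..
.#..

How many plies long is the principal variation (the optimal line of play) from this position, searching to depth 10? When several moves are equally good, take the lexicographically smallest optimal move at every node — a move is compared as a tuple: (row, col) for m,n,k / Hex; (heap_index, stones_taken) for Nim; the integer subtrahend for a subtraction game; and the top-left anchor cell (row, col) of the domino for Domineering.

PV length from [.#../.#..]: 3 plies

p1 H@[.#../.#..]: H02[.###/.#..]+1* H12[.#../.###]+1
p2 V@[.###/.#..]: V00[####/##..]-1*
p3 H@[####/##..]: H12[####/####]+1*
p4 V@[####/####] terminal -1; root [.#../.#..] d10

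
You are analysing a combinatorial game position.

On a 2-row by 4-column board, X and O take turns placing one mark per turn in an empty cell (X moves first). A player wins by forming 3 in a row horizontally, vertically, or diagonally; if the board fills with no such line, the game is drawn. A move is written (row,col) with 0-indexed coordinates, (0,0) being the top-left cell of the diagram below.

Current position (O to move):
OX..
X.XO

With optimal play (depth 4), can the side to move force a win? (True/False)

ply 1, O at OX../X.XO | (0,2)=-1→OXO./X.XO; (0,3)=-1→OX.O/X.XO; (1,1)=+0→OX../XOXO*
ply 2, X at OX../XOXO | (0,2)=+0→OXX./XOXO*; (0,3)=+0→OX.X/XOXO
ply 3, O at OXX./XOXO | (0,3)=+0→OXXO/XOXO*
ply 4: OXXO/XOXO is terminal +0 (X); from OX../X.XO depth 4

O winning at [OX../X.XO]: False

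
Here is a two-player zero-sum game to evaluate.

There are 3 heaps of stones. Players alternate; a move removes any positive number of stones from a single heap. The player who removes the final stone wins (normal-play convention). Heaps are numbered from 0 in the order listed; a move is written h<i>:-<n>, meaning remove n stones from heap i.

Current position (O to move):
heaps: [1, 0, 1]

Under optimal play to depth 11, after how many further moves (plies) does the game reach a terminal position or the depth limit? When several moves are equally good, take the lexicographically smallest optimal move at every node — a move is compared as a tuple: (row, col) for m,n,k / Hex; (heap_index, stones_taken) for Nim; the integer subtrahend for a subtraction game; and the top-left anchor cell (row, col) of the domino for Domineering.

PV length from [(1,0,1)]: 2 plies

p1 O@[(1,0,1)]: h0:-1[(0,0,1)]-1* h2:-1[(1,0,0)]-1
p2 X@[(0,0,1)]: h2:-1[(0,0,0)]+1*
p3 O@[(0,0,0)] terminal -1; root [(1,0,1)] d11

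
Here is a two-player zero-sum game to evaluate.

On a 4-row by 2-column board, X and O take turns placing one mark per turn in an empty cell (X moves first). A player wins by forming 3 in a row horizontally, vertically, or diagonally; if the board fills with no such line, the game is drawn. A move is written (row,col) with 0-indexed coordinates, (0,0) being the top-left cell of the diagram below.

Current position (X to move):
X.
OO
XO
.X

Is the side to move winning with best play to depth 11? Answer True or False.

p1 X@[X./OO/XO/.X]: (0,1)[XX/OO/XO/.X]+0* (3,0)[X./OO/XO/XX]-1
p2 O@[XX/OO/XO/.X]: (3,0)[XX/OO/XO/OX]+0*
p3 X@[XX/OO/XO/OX] terminal +0; root [X./OO/XO/.X] d11

X winning at [X./OO/XO/.X]: False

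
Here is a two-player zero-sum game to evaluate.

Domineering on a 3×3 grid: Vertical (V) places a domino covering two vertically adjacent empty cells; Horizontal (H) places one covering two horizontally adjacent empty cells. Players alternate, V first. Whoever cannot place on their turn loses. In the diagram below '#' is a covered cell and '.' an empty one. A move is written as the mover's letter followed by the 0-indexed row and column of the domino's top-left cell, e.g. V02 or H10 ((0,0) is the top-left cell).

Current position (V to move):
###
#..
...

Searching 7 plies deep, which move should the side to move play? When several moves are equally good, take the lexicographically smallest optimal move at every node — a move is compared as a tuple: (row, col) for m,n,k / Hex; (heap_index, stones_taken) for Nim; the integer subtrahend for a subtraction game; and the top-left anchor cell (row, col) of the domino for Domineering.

V's best at [###/#../...]: V11

[###/#../...] V move#1: V11:+1/###/##./.#.*, V12:-1/###/#.#/..#
[###/##./.#.] end (terminal -1, H#2); searched ###/#../... to 7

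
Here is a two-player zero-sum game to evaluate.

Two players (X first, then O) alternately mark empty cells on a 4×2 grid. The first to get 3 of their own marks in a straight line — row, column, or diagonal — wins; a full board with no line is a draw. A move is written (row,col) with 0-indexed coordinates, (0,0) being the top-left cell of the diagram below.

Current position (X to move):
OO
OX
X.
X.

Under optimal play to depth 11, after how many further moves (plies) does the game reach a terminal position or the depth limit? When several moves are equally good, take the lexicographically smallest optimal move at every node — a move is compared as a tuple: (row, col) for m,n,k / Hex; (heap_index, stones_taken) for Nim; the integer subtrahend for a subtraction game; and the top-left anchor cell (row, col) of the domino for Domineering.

[OO/OX/X./X.] X move#1: (2,1):+0/OO/OX/XX/X.*, (3,1):+0/OO/OX/X./XX
[OO/OX/XX/X.] O move#2: (3,1):+0/OO/OX/XX/XO*
[OO/OX/XX/XO] end (terminal +0, X#3); searched OO/OX/X./X. to 11

PV length from [OO/OX/X./X.]: 2 plies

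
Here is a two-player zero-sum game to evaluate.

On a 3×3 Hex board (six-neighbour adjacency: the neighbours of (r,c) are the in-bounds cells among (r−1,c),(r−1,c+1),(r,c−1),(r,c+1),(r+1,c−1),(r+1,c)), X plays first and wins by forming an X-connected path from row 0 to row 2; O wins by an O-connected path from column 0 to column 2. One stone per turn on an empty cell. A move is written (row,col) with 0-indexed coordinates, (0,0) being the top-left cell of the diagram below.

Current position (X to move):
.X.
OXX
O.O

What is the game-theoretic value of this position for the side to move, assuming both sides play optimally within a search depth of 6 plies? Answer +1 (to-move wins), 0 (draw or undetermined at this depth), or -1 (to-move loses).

[.X./OXX/O.O] X move#1: (0,0):-1/XX./OXX/O.O, (0,2):-1/.XX/OXX/O.O, (2,1):+1/.X./OXX/OXO*
[.X./OXX/OXO] end (terminal -1, O#2); searched .X./OXX/O.O to 6

value(.X./OXX/O.O, X) = +1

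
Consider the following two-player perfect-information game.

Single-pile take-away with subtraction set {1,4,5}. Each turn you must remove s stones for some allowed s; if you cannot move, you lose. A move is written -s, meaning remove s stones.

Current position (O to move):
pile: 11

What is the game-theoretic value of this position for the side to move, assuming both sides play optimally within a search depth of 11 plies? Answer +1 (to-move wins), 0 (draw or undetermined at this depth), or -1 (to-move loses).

p1 O@[11]: -1[10]+1* -4[7]-1 -5[6]-1
p2 X@[10]: -1[9]-1* -4[6]-1 -5[5]-1
p3 O@[9]: -1[8]+1* -4[5]-1 -5[4]-1
p4 X@[8]: -1[7]-1* -4[4]-1 -5[3]-1
p5 O@[7]: -1[6]-1 -4[3]-1 -5[2]+1*
p6 X@[2]: -1[1]-1*
p7 O@[1]: -1[0]+1*
p8 X@[0] terminal -1; root [11] d11

value(11, O) = +1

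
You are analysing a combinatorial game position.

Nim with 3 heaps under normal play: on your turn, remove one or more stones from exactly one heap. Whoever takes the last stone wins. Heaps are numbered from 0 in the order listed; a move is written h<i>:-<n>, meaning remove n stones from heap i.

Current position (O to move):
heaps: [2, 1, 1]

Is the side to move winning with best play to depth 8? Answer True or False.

ply 1, O at (2,1,1) | h0:-1=-1→(1,1,1); h0:-2=+1→(0,1,1)*; h1:-1=-1→(2,0,1); h2:-1=-1→(2,1,0)
ply 2, X at (0,1,1) | h1:-1=-1→(0,0,1)*; h2:-1=-1→(0,1,0)
ply 3, O at (0,0,1) | h2:-1=+1→(0,0,0)*
ply 4: (0,0,0) is terminal -1 (X); from (2,1,1) depth 8

O winning at [(2,1,1)]: True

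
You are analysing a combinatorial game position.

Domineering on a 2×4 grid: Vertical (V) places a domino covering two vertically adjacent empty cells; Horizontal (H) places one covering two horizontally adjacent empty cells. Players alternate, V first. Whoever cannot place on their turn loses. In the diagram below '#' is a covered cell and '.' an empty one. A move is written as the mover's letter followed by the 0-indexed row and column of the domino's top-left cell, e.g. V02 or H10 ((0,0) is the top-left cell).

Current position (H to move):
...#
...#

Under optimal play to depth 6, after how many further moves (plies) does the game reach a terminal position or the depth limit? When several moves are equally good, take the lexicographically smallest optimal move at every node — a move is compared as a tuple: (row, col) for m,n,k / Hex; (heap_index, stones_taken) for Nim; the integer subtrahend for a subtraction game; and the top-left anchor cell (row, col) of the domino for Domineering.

[...#/...#] H move#1: H00:+1/##.#/...#*, H01:+1/.###/...#, H10:+1/...#/##.#, H11:+1/...#/.###
[##.#/...#] V move#2: V02:-1/####/..##*
[####/..##] H move#3: H10:+1/####/####*
[####/####] end (terminal -1, V#4); searched ...#/...# to 6

PV length from [...#/...#]: 3 plies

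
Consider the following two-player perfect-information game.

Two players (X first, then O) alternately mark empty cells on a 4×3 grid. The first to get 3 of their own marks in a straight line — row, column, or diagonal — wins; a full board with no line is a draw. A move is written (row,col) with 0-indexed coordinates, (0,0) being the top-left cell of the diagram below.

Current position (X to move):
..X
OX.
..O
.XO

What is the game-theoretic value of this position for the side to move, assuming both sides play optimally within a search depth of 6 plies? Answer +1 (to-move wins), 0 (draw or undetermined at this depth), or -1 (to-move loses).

[..X/OX./..O/.XO] X move#1: (0,0):-1/X.X/OX./..O/.XO, (0,1):-1/.XX/OX./..O/.XO, (1,2):-1/..X/OXX/..O/.XO, (2,0):+1/..X/OX./X.O/.XO*, (2,1):+1/..X/OX./.XO/.XO, (3,0):-1/..X/OX./..O/XXO
[..X/OX./X.O/.XO] end (terminal -1, O#2); searched ..X/OX./..O/.XO to 6

value(..X/OX./..O/.XO, X) = +1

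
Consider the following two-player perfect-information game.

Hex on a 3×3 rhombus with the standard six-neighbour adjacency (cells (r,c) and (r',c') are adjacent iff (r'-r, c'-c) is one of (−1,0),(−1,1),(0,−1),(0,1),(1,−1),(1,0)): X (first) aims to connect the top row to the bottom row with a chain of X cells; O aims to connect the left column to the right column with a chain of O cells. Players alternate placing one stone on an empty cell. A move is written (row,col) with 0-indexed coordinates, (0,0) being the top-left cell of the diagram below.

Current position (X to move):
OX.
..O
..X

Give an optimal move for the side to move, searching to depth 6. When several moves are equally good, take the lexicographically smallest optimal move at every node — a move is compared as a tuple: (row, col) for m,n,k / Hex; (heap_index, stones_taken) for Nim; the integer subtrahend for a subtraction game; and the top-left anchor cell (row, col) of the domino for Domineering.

ply 1, X at OX./..O/..X | (0,2)=-1→OXX/..O/..X; (1,0)=-1→OX./X.O/..X; (1,1)=+1→OX./.XO/..X*; (2,0)=+1→OX./..O/X.X; (2,1)=-1→OX./..O/.XX
ply 2, O at OX./.XO/..X | (0,2)=-1→OXO/.XO/..X*; (1,0)=-1→OX./OXO/..X; (2,0)=-1→OX./.XO/O.X; (2,1)=-1→OX./.XO/.OX
ply 3, X at OXO/.XO/..X | (1,0)=+1→OXO/XXO/..X*; (2,0)=+1→OXO/.XO/X.X; (2,1)=+1→OXO/.XO/.XX
ply 4, O at OXO/XXO/..X | (2,0)=-1→OXO/XXO/O.X*; (2,1)=-1→OXO/XXO/.OX
ply 5, X at OXO/XXO/O.X | (2,1)=+1→OXO/XXO/OXX*
ply 6: OXO/XXO/OXX is terminal -1 (O); from OX./..O/..X depth 6

X's best at [OX./..O/..X]: (1,1)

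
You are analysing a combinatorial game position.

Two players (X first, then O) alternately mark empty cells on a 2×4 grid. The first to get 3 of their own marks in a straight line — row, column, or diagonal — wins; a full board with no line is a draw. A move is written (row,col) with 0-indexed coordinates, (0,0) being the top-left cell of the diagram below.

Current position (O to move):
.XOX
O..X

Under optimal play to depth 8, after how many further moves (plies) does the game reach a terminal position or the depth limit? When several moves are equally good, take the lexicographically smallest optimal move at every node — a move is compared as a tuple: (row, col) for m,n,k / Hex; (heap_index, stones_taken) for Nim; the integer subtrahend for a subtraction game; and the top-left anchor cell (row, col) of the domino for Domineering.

p1 O@[.XOX/O..X]: (0,0)[OXOX/O..X]+0* (1,1)[.XOX/OO.X]+0 (1,2)[.XOX/O.OX]+0
p2 X@[OXOX/O..X]: (1,1)[OXOX/OX.X]+0* (1,2)[OXOX/O.XX]+0
p3 O@[OXOX/OX.X]: (1,2)[OXOX/OXOX]+0*
p4 X@[OXOX/OXOX] terminal +0; root [.XOX/O..X] d8

PV length from [.XOX/O..X]: 3 plies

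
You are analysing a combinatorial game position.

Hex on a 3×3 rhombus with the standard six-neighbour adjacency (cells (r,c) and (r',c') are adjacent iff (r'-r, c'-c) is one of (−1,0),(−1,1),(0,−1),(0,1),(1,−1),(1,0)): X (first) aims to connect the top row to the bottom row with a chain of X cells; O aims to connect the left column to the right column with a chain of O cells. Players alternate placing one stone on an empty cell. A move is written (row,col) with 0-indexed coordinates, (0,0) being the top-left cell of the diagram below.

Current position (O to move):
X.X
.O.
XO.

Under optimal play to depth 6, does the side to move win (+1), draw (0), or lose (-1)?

value(X.X/.O./XO., O) = +1

[X.X/.O./XO.] O move#1: (0,1):-1/XOX/.O./XO., (1,0):+1/X.X/OO./XO.*, (1,2):-1/X.X/.OO/XO., (2,2):-1/X.X/.O./XOO
[X.X/OO./XO.] X move#2: (0,1):-1/XXX/OO./XO.*, (1,2):-1/X.X/OOX/XO., (2,2):-1/X.X/OO./XOX
[XXX/OO./XO.] O move#3: (1,2):+1/XXX/OOO/XO.*, (2,2):+1/XXX/OO./XOO
[XXX/OOO/XO.] end (terminal -1, X#4); searched X.X/.O./XO. to 6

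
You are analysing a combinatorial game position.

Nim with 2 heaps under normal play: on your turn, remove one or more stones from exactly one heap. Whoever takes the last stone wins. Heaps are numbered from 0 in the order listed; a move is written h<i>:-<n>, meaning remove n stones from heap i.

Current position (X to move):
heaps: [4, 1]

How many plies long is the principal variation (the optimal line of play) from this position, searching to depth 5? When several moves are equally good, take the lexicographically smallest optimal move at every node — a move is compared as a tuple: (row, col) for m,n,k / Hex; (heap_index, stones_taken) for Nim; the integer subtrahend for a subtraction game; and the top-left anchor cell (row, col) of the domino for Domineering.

ply 1, X at (4,1) | h0:-1=-1→(3,1); h0:-2=-1→(2,1); h0:-3=+1→(1,1)*; h0:-4=-1→(0,1); h1:-1=-1→(4,0)
ply 2, O at (1,1) | h0:-1=-1→(0,1)*; h1:-1=-1→(1,0)
ply 3, X at (0,1) | h1:-1=+1→(0,0)*
ply 4: (0,0) is terminal -1 (O); from (4,1) depth 5

PV length from [(4,1)]: 3 plies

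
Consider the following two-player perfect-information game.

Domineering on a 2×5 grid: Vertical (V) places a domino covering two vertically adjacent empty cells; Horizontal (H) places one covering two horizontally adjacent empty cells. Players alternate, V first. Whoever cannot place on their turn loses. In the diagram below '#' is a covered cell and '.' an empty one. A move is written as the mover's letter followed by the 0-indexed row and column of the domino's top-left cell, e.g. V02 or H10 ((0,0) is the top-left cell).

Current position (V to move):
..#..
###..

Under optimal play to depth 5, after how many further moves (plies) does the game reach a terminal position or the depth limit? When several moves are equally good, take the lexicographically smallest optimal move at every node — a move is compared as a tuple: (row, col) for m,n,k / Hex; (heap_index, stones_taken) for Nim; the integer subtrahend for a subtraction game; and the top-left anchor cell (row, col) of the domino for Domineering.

PV length from [..#../###..]: 3 plies

[..#../###..] V move#1: V03:+1/..##./####.*, V04:+1/..#.#/###.#
[..##./####.] H move#2: H00:-1/####./####.*
[####./####.] V move#3: V04:+1/#####/#####*
[#####/#####] end (terminal -1, H#4); searched ..#../###.. to 5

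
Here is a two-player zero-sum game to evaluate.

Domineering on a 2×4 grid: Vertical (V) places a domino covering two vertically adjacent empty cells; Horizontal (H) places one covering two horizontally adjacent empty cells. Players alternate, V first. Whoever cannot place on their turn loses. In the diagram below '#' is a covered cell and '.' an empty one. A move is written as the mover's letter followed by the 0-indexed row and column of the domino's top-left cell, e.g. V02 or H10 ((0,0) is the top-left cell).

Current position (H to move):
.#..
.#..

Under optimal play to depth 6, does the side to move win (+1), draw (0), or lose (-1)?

value(.#../.#.., H) = +1

ply 1, H at .#../.#.. | H02=+1→.###/.#..*; H12=+1→.#../.###
ply 2, V at .###/.#.. | V00=-1→####/##..*
ply 3, H at ####/##.. | H12=+1→####/####*
ply 4: ####/#### is terminal -1 (V); from .#../.#.. depth 6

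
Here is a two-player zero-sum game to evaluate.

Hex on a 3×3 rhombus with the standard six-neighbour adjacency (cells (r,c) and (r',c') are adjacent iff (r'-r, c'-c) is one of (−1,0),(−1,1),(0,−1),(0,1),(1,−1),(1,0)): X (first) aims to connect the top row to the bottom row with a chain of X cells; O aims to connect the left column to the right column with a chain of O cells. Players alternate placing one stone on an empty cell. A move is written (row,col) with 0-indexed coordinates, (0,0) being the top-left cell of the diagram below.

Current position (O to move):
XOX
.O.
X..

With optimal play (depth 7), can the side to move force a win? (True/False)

[XOX/.O./X..] O move#1: (1,0):-1/XOX/OO./X..*, (1,2):-1/XOX/.OO/X.., (2,1):-1/XOX/.O./XO., (2,2):-1/XOX/.O./X.O
[XOX/OO./X..] X move#2: (1,2):+1/XOX/OOX/X..*, (2,1):-1/XOX/OO./XX., (2,2):-1/XOX/OO./X.X
[XOX/OOX/X..] O move#3: (2,1):-1/XOX/OOX/XO.*, (2,2):-1/XOX/OOX/X.O
[XOX/OOX/XO.] X move#4: (2,2):+1/XOX/OOX/XOX*
[XOX/OOX/XOX] end (terminal -1, O#5); searched XOX/.O./X.. to 7

O winning at [XOX/.O./X..]: False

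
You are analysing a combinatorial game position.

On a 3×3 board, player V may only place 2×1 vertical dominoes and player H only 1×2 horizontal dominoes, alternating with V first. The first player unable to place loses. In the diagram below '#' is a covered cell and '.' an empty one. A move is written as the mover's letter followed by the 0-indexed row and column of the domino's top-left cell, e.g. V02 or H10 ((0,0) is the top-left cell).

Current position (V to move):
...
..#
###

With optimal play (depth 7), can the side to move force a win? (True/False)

V winning at [.../..#/###]: True

p1 V@[.../..#/###]: V00[#../#.#/###]-1 V01[.#./.##/###]+1*
p2 H@[.#./.##/###] terminal -1; root [.../..#/###] d7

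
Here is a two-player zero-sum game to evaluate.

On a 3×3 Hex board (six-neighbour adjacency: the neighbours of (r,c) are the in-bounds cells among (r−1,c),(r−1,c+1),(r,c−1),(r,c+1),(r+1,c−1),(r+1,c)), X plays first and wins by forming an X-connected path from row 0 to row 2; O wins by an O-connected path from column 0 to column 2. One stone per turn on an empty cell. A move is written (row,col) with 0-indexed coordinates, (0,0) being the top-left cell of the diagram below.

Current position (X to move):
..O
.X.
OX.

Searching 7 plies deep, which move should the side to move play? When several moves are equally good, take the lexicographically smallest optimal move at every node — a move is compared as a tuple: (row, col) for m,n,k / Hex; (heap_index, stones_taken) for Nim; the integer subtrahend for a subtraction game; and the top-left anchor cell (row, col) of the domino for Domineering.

[..O/.X./OX.] X move#1: (0,0):+1/X.O/.X./OX.*, (0,1):+1/.XO/.X./OX., (1,0):+1/..O/XX./OX., (1,2):-1/..O/.XX/OX., (2,2):-1/..O/.X./OXX
[X.O/.X./OX.] O move#2: (0,1):-1/XOO/.X./OX.*, (1,0):-1/X.O/OX./OX., (1,2):-1/X.O/.XO/OX., (2,2):-1/X.O/.X./OXO
[XOO/.X./OX.] X move#3: (1,0):+1/XOO/XX./OX.*, (1,2):-1/XOO/.XX/OX., (2,2):-1/XOO/.X./OXX
[XOO/XX./OX.] end (terminal -1, O#4); searched ..O/.X./OX. to 7

X's best at [..O/.X./OX.]: (0,0)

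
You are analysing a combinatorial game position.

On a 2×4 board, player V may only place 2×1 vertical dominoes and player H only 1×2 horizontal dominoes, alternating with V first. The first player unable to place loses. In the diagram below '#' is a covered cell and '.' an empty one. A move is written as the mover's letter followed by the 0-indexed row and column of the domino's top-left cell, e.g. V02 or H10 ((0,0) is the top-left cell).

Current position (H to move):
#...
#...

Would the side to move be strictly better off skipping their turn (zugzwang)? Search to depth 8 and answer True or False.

zugzwang(#.../#..., H) = False

p1 H@[#.../#...]: H01[###./#...]+1* H02[#.##/#...]+1 H11[#.../###.]+1 H12[#.../#.##]+1
p2 V@[###./#...]: V03[####/#..#]-1*
p3 H@[####/#..#]: H11[####/####]+1*
p4 V@[####/####] terminal -1; root [#.../#...] d8
pass branch (V moves first from the same position):
  | p1 V@[#.../#...]: V01[##../##..]-1 V02[#.#./#.#.]+1* V03[#..#/#..#]-1
  | p2 H@[#.#./#.#.] terminal -1; root [#.../#...] d8
H moving scores +1; H passing scores -1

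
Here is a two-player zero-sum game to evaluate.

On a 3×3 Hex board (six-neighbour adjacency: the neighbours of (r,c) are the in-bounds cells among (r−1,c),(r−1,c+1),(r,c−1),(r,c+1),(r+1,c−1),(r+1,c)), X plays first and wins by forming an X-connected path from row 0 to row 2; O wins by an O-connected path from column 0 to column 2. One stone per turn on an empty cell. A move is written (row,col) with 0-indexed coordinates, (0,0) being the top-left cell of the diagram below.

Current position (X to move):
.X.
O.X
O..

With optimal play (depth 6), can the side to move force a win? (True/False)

p1 X@[.X./O.X/O..]: (0,0)[XX./O.X/O..]+1* (0,2)[.XX/O.X/O..]+1 (1,1)[.X./OXX/O..]+1 (2,1)[.X./O.X/OX.]+1 (2,2)[.X./O.X/O.X]+1
p2 O@[XX./O.X/O..]: (0,2)[XXO/O.X/O..]-1* (1,1)[XX./OOX/O..]-1 (2,1)[XX./O.X/OO.]-1 (2,2)[XX./O.X/O.O]-1
p3 X@[XXO/O.X/O..]: (1,1)[XXO/OXX/O..]+1* (2,1)[XXO/O.X/OX.]-1 (2,2)[XXO/O.X/O.X]-1
p4 O@[XXO/OXX/O..]: (2,1)[XXO/OXX/OO.]-1* (2,2)[XXO/OXX/O.O]-1
p5 X@[XXO/OXX/OO.]: (2,2)[XXO/OXX/OOX]+1*
p6 O@[XXO/OXX/OOX] terminal -1; root [.X./O.X/O..] d6

X winning at [.X./O.X/O..]: True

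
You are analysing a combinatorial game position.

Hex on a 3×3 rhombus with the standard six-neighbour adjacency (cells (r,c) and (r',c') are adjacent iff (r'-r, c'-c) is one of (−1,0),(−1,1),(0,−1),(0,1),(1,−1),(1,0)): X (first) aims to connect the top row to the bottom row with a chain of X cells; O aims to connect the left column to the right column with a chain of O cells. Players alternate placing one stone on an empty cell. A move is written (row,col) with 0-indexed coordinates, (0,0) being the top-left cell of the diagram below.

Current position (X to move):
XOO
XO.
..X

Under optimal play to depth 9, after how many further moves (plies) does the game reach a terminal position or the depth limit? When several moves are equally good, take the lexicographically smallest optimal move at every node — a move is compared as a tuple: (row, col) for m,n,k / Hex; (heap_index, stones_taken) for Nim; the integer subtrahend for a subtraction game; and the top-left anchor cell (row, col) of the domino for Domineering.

ply 1, X at XOO/XO./..X | (1,2)=-1→XOO/XOX/..X; (2,0)=+1→XOO/XO./X.X*; (2,1)=-1→XOO/XO./.XX
ply 2: XOO/XO./X.X is terminal -1 (O); from XOO/XO./..X depth 9

PV length from [XOO/XO./..X]: 1 ply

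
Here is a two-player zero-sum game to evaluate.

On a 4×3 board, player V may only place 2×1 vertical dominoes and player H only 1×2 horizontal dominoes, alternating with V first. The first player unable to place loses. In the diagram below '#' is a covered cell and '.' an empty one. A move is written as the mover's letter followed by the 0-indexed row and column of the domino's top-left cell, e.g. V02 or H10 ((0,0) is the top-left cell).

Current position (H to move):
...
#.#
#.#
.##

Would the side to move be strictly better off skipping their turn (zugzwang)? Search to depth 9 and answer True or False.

ply 1, H at .../#.#/#.#/.## | H00=-1→##./#.#/#.#/.##*; H01=-1→.##/#.#/#.#/.##
ply 2, V at ##./#.#/#.#/.## | V11=+1→##./###/###/.##*
ply 3: ##./###/###/.## is terminal -1 (H); from .../#.#/#.#/.## depth 9
pass branch (V moves first from the same position):
  | ply 1, V at .../#.#/#.#/.## | V01=+1→.#./###/#.#/.##*; V11=-1→.../###/###/.##
  | ply 2: .#./###/#.#/.## is terminal -1 (H); from .../#.#/#.#/.## depth 9
H moving scores -1; H passing scores -1

zugzwang(.../#.#/#.#/.##, H) = False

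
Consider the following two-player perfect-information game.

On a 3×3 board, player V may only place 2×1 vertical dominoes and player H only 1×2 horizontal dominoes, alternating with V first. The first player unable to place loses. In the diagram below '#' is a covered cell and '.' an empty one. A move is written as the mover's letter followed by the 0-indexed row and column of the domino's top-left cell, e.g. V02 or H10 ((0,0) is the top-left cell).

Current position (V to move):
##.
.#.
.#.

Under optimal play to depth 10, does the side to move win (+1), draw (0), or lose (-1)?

[##./.#./.#.] V move#1: V02:+1/###/.##/.#.*, V10:+1/##./##./##., V12:+1/##./.##/.##
[###/.##/.#.] end (terminal -1, H#2); searched ##./.#./.#. to 10

value(##./.#./.#., V) = +1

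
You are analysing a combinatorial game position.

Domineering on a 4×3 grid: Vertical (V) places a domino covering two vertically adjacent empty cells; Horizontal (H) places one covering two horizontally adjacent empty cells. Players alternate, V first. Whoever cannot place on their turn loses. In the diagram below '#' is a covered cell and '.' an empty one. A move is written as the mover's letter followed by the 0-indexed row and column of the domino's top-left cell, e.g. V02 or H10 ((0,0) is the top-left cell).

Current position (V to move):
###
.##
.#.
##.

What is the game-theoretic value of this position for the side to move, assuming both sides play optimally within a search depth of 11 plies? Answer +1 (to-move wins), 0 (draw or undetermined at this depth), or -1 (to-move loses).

value(###/.##/.#./##., V) = +1

p1 V@[###/.##/.#./##.]: V10[###/###/##./##.]+1* V22[###/.##/.##/###]+1
p2 H@[###/###/##./##.] terminal -1; root [###/.##/.#./##.] d11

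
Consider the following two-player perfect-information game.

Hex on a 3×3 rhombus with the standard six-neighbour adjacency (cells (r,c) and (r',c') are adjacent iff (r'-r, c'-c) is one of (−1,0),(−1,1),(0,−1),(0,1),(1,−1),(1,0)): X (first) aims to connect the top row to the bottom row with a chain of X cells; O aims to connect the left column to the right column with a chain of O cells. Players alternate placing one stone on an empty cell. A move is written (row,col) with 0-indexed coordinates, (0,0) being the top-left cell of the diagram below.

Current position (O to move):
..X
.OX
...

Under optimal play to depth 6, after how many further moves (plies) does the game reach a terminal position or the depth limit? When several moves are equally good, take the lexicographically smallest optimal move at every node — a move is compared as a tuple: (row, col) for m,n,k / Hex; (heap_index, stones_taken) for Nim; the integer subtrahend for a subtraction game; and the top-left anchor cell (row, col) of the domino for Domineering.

PV length from [..X/.OX/...]: 6 plies

[..X/.OX/...] O move#1: (0,0):-1/O.X/.OX/...*, (0,1):-1/.OX/.OX/..., (1,0):-1/..X/OOX/..., (2,0):-1/..X/.OX/O.., (2,1):-1/..X/.OX/.O., (2,2):-1/..X/.OX/..O
[O.X/.OX/...] X move#2: (0,1):+1/OXX/.OX/...*, (1,0):+1/O.X/XOX/..., (2,0):+1/O.X/.OX/X.., (2,1):+1/O.X/.OX/.X., (2,2):+1/O.X/.OX/..X
[OXX/.OX/...] O move#3: (1,0):-1/OXX/OOX/...*, (2,0):-1/OXX/.OX/O.., (2,1):-1/OXX/.OX/.O., (2,2):-1/OXX/.OX/..O
[OXX/OOX/...] X move#4: (2,0):+1/OXX/OOX/X..*, (2,1):+1/OXX/OOX/.X., (2,2):+1/OXX/OOX/..X
[OXX/OOX/X..] O move#5: (2,1):-1/OXX/OOX/XO.*, (2,2):-1/OXX/OOX/X.O
[OXX/OOX/XO.] X move#6: (2,2):+1/OXX/OOX/XOX*
[OXX/OOX/XOX] end (terminal -1, O#7); searched ..X/.OX/... to 6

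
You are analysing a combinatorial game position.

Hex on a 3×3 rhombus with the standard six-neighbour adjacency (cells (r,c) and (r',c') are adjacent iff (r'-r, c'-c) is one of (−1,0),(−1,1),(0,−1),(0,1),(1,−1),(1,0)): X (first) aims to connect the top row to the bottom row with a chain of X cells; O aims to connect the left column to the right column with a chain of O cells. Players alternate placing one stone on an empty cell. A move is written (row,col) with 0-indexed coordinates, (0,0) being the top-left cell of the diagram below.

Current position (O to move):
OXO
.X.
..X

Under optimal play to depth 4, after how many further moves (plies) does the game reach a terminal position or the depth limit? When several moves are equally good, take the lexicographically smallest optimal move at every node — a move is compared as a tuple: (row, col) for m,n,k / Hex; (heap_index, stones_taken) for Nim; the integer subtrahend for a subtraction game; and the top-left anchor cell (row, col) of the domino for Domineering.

[OXO/.X./..X] O move#1: (1,0):-1/OXO/OX./..X*, (1,2):-1/OXO/.XO/..X, (2,0):-1/OXO/.X./O.X, (2,1):-1/OXO/.X./.OX
[OXO/OX./..X] X move#2: (1,2):+1/OXO/OXX/..X*, (2,0):+1/OXO/OX./X.X, (2,1):+1/OXO/OX./.XX
[OXO/OXX/..X] end (terminal -1, O#3); searched OXO/.X./..X to 4

PV length from [OXO/.X./..X]: 2 plies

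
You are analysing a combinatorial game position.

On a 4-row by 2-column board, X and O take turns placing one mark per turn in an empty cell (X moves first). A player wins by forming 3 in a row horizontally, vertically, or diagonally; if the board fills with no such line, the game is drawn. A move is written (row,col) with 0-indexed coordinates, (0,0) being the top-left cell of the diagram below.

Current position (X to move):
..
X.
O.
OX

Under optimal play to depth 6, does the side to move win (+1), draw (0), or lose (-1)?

value(../X./O./OX, X) = 0

p1 X@[../X./O./OX]: (0,0)[X./X./O./OX]+0* (0,1)[.X/X./O./OX]+0 (1,1)[../XX/O./OX]+0 (2,1)[../X./OX/OX]+0
p2 O@[X./X./O./OX]: (0,1)[XO/X./O./OX]+0* (1,1)[X./XO/O./OX]+0 (2,1)[X./X./OO/OX]+0
p3 X@[XO/X./O./OX]: (1,1)[XO/XX/O./OX]+0* (2,1)[XO/X./OX/OX]+0
p4 O@[XO/XX/O./OX]: (2,1)[XO/XX/OO/OX]+0*
p5 X@[XO/XX/OO/OX] terminal +0; root [../X./O./OX] d6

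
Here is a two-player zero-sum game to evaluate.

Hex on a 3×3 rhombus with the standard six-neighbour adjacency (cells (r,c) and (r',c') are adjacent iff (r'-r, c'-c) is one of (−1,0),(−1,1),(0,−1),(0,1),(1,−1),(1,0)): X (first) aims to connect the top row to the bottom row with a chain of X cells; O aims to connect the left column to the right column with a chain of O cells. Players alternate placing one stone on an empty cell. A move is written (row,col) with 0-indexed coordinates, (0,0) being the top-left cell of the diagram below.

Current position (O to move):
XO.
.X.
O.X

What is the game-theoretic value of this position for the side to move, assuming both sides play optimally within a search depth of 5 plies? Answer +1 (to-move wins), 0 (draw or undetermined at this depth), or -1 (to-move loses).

p1 O@[XO./.X./O.X]: (0,2)[XOO/.X./O.X]-1* (1,0)[XO./OX./O.X]-1 (1,2)[XO./.XO/O.X]-1 (2,1)[XO./.X./OOX]-1
p2 X@[XOO/.X./O.X]: (1,0)[XOO/XX./O.X]+1* (1,2)[XOO/.XX/O.X]-1 (2,1)[XOO/.X./OXX]-1
p3 O@[XOO/XX./O.X]: (1,2)[XOO/XXO/O.X]-1* (2,1)[XOO/XX./OOX]-1
p4 X@[XOO/XXO/O.X]: (2,1)[XOO/XXO/OXX]+1*
p5 O@[XOO/XXO/OXX] terminal -1; root [XO./.X./O.X] d5

value(XO./.X./O.X, O) = -1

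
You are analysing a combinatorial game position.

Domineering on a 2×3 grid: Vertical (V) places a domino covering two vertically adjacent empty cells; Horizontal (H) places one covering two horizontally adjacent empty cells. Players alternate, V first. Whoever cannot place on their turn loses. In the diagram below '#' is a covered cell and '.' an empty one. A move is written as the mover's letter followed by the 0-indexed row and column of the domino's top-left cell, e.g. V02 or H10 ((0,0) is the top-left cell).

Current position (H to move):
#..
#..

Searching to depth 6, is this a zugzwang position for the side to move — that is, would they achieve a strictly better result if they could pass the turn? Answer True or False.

[#../#..] H move#1: H01:+1/###/#..*, H11:+1/#../###
[###/#..] end (terminal -1, V#2); searched #../#.. to 6
suppose H passes — search the same position with V to move:
pass> [#../#..] V move#1: V01:+1/##./##.*, V02:+1/#.#/#.#
pass> [##./##.] end (terminal -1, H#2); searched #../#.. to 6
for H: play +1, pass -1

zugzwang(#../#.., H) = False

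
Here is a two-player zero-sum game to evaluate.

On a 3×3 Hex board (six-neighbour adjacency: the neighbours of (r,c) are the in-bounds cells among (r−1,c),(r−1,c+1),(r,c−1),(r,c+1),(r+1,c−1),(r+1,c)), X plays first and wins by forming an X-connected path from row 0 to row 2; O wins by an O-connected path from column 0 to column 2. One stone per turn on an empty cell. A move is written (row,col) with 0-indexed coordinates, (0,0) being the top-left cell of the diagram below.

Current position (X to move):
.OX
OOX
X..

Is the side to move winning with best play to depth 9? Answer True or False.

ply 1, X at .OX/OOX/X.. | (0,0)=+1→XOX/OOX/X..*; (2,1)=+1→.OX/OOX/XX.; (2,2)=+1→.OX/OOX/X.X
ply 2, O at XOX/OOX/X.. | (2,1)=-1→XOX/OOX/XO.*; (2,2)=-1→XOX/OOX/X.O
ply 3, X at XOX/OOX/XO. | (2,2)=+1→XOX/OOX/XOX*
ply 4: XOX/OOX/XOX is terminal -1 (O); from .OX/OOX/X.. depth 9

X winning at [.OX/OOX/X..]: True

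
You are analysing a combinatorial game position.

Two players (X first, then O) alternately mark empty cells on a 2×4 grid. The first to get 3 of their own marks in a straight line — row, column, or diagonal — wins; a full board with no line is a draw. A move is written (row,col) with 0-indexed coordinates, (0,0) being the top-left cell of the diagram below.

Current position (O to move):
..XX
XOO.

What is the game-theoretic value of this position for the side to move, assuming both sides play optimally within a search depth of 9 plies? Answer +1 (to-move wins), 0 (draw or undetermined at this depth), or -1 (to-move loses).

value(..XX/XOO., O) = +1

[..XX/XOO.] O move#1: (0,0):-1/O.XX/XOO., (0,1):+0/.OXX/XOO., (1,3):+1/..XX/XOOO*
[..XX/XOOO] end (terminal -1, X#2); searched ..XX/XOO. to 9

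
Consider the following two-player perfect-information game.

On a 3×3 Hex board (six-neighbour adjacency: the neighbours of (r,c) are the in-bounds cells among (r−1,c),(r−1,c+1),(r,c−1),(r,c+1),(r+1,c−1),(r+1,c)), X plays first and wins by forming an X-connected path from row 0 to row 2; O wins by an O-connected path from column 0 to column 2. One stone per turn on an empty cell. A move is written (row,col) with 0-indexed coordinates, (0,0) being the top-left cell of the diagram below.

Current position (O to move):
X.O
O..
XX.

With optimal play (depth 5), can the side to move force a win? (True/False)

O winning at [X.O/O../XX.]: True

p1 O@[X.O/O../XX.]: (0,1)[XOO/O../XX.]+1* (1,1)[X.O/OO./XX.]+1 (1,2)[X.O/O.O/XX.]+1 (2,2)[X.O/O../XXO]+1
p2 X@[XOO/O../XX.] terminal -1; root [X.O/O../XX.] d5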